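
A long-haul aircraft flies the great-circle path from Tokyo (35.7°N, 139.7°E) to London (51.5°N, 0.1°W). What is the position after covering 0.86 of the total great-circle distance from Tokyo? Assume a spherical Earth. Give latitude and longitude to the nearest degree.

≈ (61°N, 13°E)

Write both endpoints as unit vectors p₁, p₂ with components (cos φ cos λ, cos φ sin λ, sin φ).
The central angle between the endpoints is δ = arccos(p₁·p₂) ≈ 1.500 rad (86.0°).
Interpolate at f = 0.86 with slerp weights a = sin((1−f)δ)/sin δ ≈ 0.209, b = sin(fδ)/sin δ ≈ 0.963.
p = a·p₁ + b·p₂ ≈ (0.470, 0.109, 0.876); φ = arcsin(p_z) ≈ 61.14°, λ = atan2(p_y, p_x) ≈ 13.02°.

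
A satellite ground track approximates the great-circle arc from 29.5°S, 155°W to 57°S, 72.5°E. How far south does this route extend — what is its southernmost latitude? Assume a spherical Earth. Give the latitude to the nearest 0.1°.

The great circle lies in the plane with unit normal n̂ = (p₁ × p₂)/|p₁ × p₂|.
Here n̂_z ≈ -0.351; the vertex latitude is φ_max = arccos|n̂_z| ≈ 69.5°.
Check via Clairaut: cos φ_max = |cos φ₁| · sin C = cos(29.5°)·sin(156.2°) ≈ 0.351, again giving ≈ 69.5°.

≈ 69.5°S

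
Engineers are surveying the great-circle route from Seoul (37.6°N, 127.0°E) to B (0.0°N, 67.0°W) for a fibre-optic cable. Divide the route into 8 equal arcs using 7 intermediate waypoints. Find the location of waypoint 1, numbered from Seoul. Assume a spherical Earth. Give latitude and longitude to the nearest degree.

Convert each endpoint to a unit vector on the sphere (x = cos φ cos λ, y = cos φ sin λ, z = sin φ).
The central angle between the endpoints is δ = arccos(p₁·p₂) ≈ 2.448 rad (140.2°).
Interpolate at f = 1/8 with slerp weights a = sin((1−f)δ)/sin δ ≈ 1.316, b = sin(fδ)/sin δ ≈ 0.471.
p = a·p₁ + b·p₂ ≈ (-0.443, 0.399, 0.803); φ = arcsin(p_z) ≈ 53.39°, λ = atan2(p_y, p_x) ≈ 138.01°.

≈ (53°N, 138°E)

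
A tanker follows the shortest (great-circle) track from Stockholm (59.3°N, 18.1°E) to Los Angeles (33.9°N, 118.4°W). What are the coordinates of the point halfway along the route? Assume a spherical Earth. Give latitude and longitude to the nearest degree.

≈ 68°N, 81°W

The haversine formula gives a central angle δ ≈ 1.398 rad (80.1°) between the endpoints.
Interpolate at f = 1/2 with slerp weights a = sin((1−f)δ)/sin δ ≈ 0.653, b = sin(fδ)/sin δ ≈ 0.653.
p = a·p₁ + b·p₂ ≈ (0.059, -0.373, 0.926); φ = arcsin(p_z) ≈ 67.80°, λ = atan2(p_y, p_x) ≈ -81.00°.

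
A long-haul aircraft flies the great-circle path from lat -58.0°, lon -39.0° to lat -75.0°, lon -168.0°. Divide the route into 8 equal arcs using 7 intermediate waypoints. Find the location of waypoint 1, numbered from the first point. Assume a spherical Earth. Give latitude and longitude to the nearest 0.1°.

≈ lat -63.1°, lon -42.5°

The haversine formula gives a central angle δ ≈ 0.748 rad (42.9°) between the endpoints.
Interpolate at f = 1/8 with slerp weights a = sin((1−f)δ)/sin δ ≈ 0.895, b = sin(fδ)/sin δ ≈ 0.137.
p = a·p₁ + b·p₂ ≈ (0.334, -0.306, -0.892); φ = arcsin(p_z) ≈ -63.08°, λ = atan2(p_y, p_x) ≈ -42.50°.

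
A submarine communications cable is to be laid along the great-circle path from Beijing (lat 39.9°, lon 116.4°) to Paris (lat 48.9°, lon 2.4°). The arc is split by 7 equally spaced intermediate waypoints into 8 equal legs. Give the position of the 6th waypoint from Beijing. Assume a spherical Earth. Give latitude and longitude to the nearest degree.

≈ lat 59°, lon 29°

Convert each endpoint to a unit vector on the sphere (x = cos φ cos λ, y = cos φ sin λ, z = sin φ).
The central angle between the endpoints is δ = arccos(p₁·p₂) ≈ 1.289 rad (73.8°).
Interpolate at f = 6/8 with slerp weights a = sin((1−f)δ)/sin δ ≈ 0.330, b = sin(fδ)/sin δ ≈ 0.857.
p = a·p₁ + b·p₂ ≈ (0.450, 0.250, 0.857); φ = arcsin(p_z) ≈ 59.00°, λ = atan2(p_y, p_x) ≈ 29.05°.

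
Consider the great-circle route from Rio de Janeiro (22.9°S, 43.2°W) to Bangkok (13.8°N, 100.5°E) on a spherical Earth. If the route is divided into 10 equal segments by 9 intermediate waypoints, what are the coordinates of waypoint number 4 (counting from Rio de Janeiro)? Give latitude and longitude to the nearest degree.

Write both endpoints as unit vectors p₁, p₂ with components (cos φ cos λ, cos φ sin λ, sin φ).
The central angle between the endpoints is δ = arccos(p₁·p₂) ≈ 2.521 rad (144.5°).
Interpolate at f = 4/10 with slerp weights a = sin((1−f)δ)/sin δ ≈ 1.718, b = sin(fδ)/sin δ ≈ 1.456.
p = a·p₁ + b·p₂ ≈ (0.896, 0.307, -0.321); φ = arcsin(p_z) ≈ -18.73°, λ = atan2(p_y, p_x) ≈ 18.91°.

≈ 19°S, 19°E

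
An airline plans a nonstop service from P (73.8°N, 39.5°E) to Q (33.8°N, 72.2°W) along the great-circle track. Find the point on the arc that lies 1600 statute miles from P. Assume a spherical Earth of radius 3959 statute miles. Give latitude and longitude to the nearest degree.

≈ (70°N, 39°W)

Convert each endpoint to a unit vector on the sphere (x = cos φ cos λ, y = cos φ sin λ, z = sin φ).
The central angle between the endpoints is δ = arccos(p₁·p₂) ≈ 1.106 rad (63.4°). The total great-circle distance is δ·R ≈ 1.106 × 3959 ≈ 4378 mi, so the target fraction is f = 1600/4378 ≈ 0.365.
Interpolate at f ≈ 0.365 with slerp weights a = sin((1−f)δ)/sin δ ≈ 0.722, b = sin(fδ)/sin δ ≈ 0.440.
p = a·p₁ + b·p₂ ≈ (0.267, -0.220, 0.938); φ = arcsin(p_z) ≈ 69.75°, λ = atan2(p_y, p_x) ≈ -39.46°.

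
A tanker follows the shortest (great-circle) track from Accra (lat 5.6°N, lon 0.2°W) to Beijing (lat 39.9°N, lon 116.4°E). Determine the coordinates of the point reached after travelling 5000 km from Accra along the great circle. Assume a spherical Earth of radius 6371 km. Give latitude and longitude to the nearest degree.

Write both endpoints as unit vectors p₁, p₂ with components (cos φ cos λ, cos φ sin λ, sin φ).
The central angle between the endpoints is δ = arccos(p₁·p₂) ≈ 1.854 rad (106.2°). The total great-circle distance is δ·R ≈ 1.854 × 6371 ≈ 11811 km, so the target fraction is f = 5000/11811 ≈ 0.423.
Interpolate at f ≈ 0.423 with slerp weights a = sin((1−f)δ)/sin δ ≈ 0.913, b = sin(fδ)/sin δ ≈ 0.736.
p = a·p₁ + b·p₂ ≈ (0.658, 0.503, 0.561); φ = arcsin(p_z) ≈ 34.14°, λ = atan2(p_y, p_x) ≈ 37.39°.

≈ lat 34°N, lon 37°E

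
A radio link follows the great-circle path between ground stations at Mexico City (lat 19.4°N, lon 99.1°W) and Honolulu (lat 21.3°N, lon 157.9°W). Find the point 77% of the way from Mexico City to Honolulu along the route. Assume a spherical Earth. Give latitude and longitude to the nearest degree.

Convert each endpoint to a unit vector on the sphere (x = cos φ cos λ, y = cos φ sin λ, z = sin φ).
The central angle between the endpoints is δ = arccos(p₁·p₂) ≈ 0.957 rad (54.8°).
Interpolate at f = 0.77 with slerp weights a = sin((1−f)δ)/sin δ ≈ 0.267, b = sin(fδ)/sin δ ≈ 0.822.
p = a·p₁ + b·p₂ ≈ (-0.749, -0.537, 0.387); φ = arcsin(p_z) ≈ 22.79°, λ = atan2(p_y, p_x) ≈ -144.38°.

≈ lat 23°N, lon 144°W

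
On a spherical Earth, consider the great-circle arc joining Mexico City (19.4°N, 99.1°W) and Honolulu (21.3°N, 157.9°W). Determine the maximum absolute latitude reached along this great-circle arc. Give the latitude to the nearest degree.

The great circle lies in the plane with unit normal n̂ = (p₁ × p₂)/|p₁ × p₂|.
Here n̂_z ≈ -0.919; the vertex latitude is φ_max = arccos|n̂_z| ≈ 23.2°.

≈ 23°N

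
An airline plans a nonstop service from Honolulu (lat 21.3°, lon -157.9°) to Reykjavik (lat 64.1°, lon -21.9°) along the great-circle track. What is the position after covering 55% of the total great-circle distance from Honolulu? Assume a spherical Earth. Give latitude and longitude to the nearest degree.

≈ lat 65°, lon -126°

Convert each endpoint to a unit vector on the sphere (x = cos φ cos λ, y = cos φ sin λ, z = sin φ).
The central angle between the endpoints is δ = arccos(p₁·p₂) ≈ 1.537 rad (88.1°).
Interpolate at f = 0.55 with slerp weights a = sin((1−f)δ)/sin δ ≈ 0.638, b = sin(fδ)/sin δ ≈ 0.749.
p = a·p₁ + b·p₂ ≈ (-0.247, -0.346, 0.905); φ = arcsin(p_z) ≈ 64.84°, λ = atan2(p_y, p_x) ≈ -125.60°.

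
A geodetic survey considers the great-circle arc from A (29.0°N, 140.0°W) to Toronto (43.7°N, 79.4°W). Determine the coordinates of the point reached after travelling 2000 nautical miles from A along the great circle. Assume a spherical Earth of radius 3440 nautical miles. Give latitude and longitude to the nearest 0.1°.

≈ (42.6°N, 102.0°W)

Convert each endpoint to a unit vector on the sphere (x = cos φ cos λ, y = cos φ sin λ, z = sin φ).
The central angle between the endpoints is δ = arccos(p₁·p₂) ≈ 0.869 rad (49.8°). The total great-circle distance is δ·R ≈ 0.869 × 3440 ≈ 2990 nmi, so the target fraction is f = 2000/2990 ≈ 0.669.
Interpolate at f ≈ 0.669 with slerp weights a = sin((1−f)δ)/sin δ ≈ 0.372, b = sin(fδ)/sin δ ≈ 0.719.
p = a·p₁ + b·p₂ ≈ (-0.153, -0.720, 0.677); φ = arcsin(p_z) ≈ 42.60°, λ = atan2(p_y, p_x) ≈ -102.03°.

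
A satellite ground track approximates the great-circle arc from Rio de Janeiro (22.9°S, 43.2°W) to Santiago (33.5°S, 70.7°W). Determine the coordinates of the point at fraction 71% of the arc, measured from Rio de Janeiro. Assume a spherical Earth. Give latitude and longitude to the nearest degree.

≈ 31°S, 62°W

Write both endpoints as unit vectors p₁, p₂ with components (cos φ cos λ, cos φ sin λ, sin φ).
The central angle between the endpoints is δ = arccos(p₁·p₂) ≈ 0.460 rad (26.3°).
Interpolate at f = 0.71 with slerp weights a = sin((1−f)δ)/sin δ ≈ 0.300, b = sin(fδ)/sin δ ≈ 0.723.
p = a·p₁ + b·p₂ ≈ (0.400, -0.758, -0.515); φ = arcsin(p_z) ≈ -31.03°, λ = atan2(p_y, p_x) ≈ -62.15°.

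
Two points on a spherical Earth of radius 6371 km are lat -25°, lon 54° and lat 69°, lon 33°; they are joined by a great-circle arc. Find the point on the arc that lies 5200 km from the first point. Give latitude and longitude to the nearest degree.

≈ lat 21°, lon 48°

Write both endpoints as unit vectors p₁, p₂ with components (cos φ cos λ, cos φ sin λ, sin φ).
The central angle between the endpoints is δ = arccos(p₁·p₂) ≈ 1.662 rad (95.2°). The total great-circle distance is δ·R ≈ 1.662 × 6371 ≈ 10590 km, so the target fraction is f = 5200/10590 ≈ 0.491.
Interpolate at f ≈ 0.491 with slerp weights a = sin((1−f)δ)/sin δ ≈ 0.752, b = sin(fδ)/sin δ ≈ 0.732.
p = a·p₁ + b·p₂ ≈ (0.620, 0.694, 0.365); φ = arcsin(p_z) ≈ 21.42°, λ = atan2(p_y, p_x) ≈ 48.21°.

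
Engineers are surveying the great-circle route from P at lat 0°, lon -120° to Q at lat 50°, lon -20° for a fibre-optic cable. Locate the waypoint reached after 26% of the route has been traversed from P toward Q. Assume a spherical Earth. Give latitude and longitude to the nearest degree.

≈ lat 19°, lon -103°

From cos δ = sin φ₁ sin φ₂ + cos φ₁ cos φ₂ cos Δλ, the central angle is δ ≈ 1.683 rad (96.4°).
Interpolate at f = 0.26 with slerp weights a = sin((1−f)δ)/sin δ ≈ 0.953, b = sin(fδ)/sin δ ≈ 0.426.
p = a·p₁ + b·p₂ ≈ (-0.219, -0.919, 0.327); φ = arcsin(p_z) ≈ 19.06°, λ = atan2(p_y, p_x) ≈ -103.41°.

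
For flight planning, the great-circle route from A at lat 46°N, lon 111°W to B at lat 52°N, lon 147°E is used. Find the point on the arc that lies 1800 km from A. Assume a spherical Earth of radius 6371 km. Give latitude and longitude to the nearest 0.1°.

≈ lat 56.3°N, lon 131.1°W

Write both endpoints as unit vectors p₁, p₂ with components (cos φ cos λ, cos φ sin λ, sin φ).
The central angle between the endpoints is δ = arccos(p₁·p₂) ≈ 1.073 rad (61.4°). The total great-circle distance is δ·R ≈ 1.073 × 6371 ≈ 6833 km, so the target fraction is f = 1800/6833 ≈ 0.263.
Interpolate at f ≈ 0.263 with slerp weights a = sin((1−f)δ)/sin δ ≈ 0.809, b = sin(fδ)/sin δ ≈ 0.317.
p = a·p₁ + b·p₂ ≈ (-0.365, -0.418, 0.832); φ = arcsin(p_z) ≈ 56.28°, λ = atan2(p_y, p_x) ≈ -131.14°.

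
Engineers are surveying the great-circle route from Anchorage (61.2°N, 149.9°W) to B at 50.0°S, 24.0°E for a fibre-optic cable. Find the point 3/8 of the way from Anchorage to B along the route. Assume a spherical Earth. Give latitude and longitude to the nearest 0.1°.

Convert each endpoint to a unit vector on the sphere (x = cos φ cos λ, y = cos φ sin λ, z = sin φ).
The central angle between the endpoints is δ = arccos(p₁·p₂) ≈ 2.937 rad (168.3°).
Interpolate at f = 3/8 with slerp weights a = sin((1−f)δ)/sin δ ≈ 4.757, b = sin(fδ)/sin δ ≈ 4.396.
p = a·p₁ + b·p₂ ≈ (0.599, 0.000, 0.801); φ = arcsin(p_z) ≈ 53.22°, λ = atan2(p_y, p_x) ≈ 0.00°.

≈ 53.2°N, 0.0°E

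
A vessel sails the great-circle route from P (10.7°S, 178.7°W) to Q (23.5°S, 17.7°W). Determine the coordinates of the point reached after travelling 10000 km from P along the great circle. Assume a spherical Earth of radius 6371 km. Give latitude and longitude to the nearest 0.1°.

Convert each endpoint to a unit vector on the sphere (x = cos φ cos λ, y = cos φ sin λ, z = sin φ).
The central angle between the endpoints is δ = arccos(p₁·p₂) ≈ 2.462 rad (141.1°). The total great-circle distance is δ·R ≈ 2.462 × 6371 ≈ 15687 km, so the target fraction is f = 10000/15687 ≈ 0.637.
Interpolate at f ≈ 0.637 with slerp weights a = sin((1−f)δ)/sin δ ≈ 1.239, b = sin(fδ)/sin δ ≈ 1.592.
p = a·p₁ + b·p₂ ≈ (0.173, -0.471, -0.865); φ = arcsin(p_z) ≈ -59.86°, λ = atan2(p_y, p_x) ≈ -69.85°.

≈ (59.9°S, 69.9°W)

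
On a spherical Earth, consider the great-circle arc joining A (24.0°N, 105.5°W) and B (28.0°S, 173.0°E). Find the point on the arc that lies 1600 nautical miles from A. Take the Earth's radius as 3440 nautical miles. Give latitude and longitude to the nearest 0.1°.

≈ (9.5°N, 129.0°W)

Convert each endpoint to a unit vector on the sphere (x = cos φ cos λ, y = cos φ sin λ, z = sin φ).
The central angle between the endpoints is δ = arccos(p₁·p₂) ≈ 1.643 rad (94.1°). The total great-circle distance is δ·R ≈ 1.643 × 3440 ≈ 5650 nmi, so the target fraction is f = 1600/5650 ≈ 0.283.
Interpolate at f ≈ 0.283 with slerp weights a = sin((1−f)δ)/sin δ ≈ 0.926, b = sin(fδ)/sin δ ≈ 0.450.
p = a·p₁ + b·p₂ ≈ (-0.620, -0.767, 0.166); φ = arcsin(p_z) ≈ 9.53°, λ = atan2(p_y, p_x) ≈ -128.96°.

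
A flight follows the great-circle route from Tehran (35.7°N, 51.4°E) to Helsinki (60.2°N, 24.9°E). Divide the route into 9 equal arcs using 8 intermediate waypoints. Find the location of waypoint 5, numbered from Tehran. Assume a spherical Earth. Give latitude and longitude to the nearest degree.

≈ (50°N, 40°E)

Convert each endpoint to a unit vector on the sphere (x = cos φ cos λ, y = cos φ sin λ, z = sin φ).
The central angle between the endpoints is δ = arccos(p₁·p₂) ≈ 0.521 rad (29.8°).
Interpolate at f = 5/9 with slerp weights a = sin((1−f)δ)/sin δ ≈ 0.461, b = sin(fδ)/sin δ ≈ 0.573.
p = a·p₁ + b·p₂ ≈ (0.492, 0.413, 0.767); φ = arcsin(p_z) ≈ 50.05°, λ = atan2(p_y, p_x) ≈ 39.98°.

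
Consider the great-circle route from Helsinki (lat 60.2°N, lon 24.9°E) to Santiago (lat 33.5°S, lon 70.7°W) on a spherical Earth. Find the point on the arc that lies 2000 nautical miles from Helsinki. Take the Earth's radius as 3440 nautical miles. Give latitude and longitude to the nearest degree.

Write both endpoints as unit vectors p₁, p₂ with components (cos φ cos λ, cos φ sin λ, sin φ).
The central angle between the endpoints is δ = arccos(p₁·p₂) ≈ 2.117 rad (121.3°). The total great-circle distance is δ·R ≈ 2.117 × 3440 ≈ 7282 nmi, so the target fraction is f = 2000/7282 ≈ 0.275.
Interpolate at f ≈ 0.275 with slerp weights a = sin((1−f)δ)/sin δ ≈ 1.169, b = sin(fδ)/sin δ ≈ 0.643.
p = a·p₁ + b·p₂ ≈ (0.704, -0.261, 0.660); φ = arcsin(p_z) ≈ 41.31°, λ = atan2(p_y, p_x) ≈ -20.34°.

≈ lat 41°N, lon 20°W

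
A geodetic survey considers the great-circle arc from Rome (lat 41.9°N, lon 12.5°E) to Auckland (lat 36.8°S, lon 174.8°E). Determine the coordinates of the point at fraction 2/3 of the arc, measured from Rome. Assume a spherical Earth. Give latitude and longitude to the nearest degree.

The haversine formula gives a central angle δ ≈ 2.887 rad (165.4°) between the endpoints.
Interpolate at f = 2/3 with slerp weights a = sin((1−f)δ)/sin δ ≈ 3.261, b = sin(fδ)/sin δ ≈ 3.728.
p = a·p₁ + b·p₂ ≈ (-0.603, 0.796, -0.055); φ = arcsin(p_z) ≈ -3.16°, λ = atan2(p_y, p_x) ≈ 127.14°.

≈ lat 3°S, lon 127°E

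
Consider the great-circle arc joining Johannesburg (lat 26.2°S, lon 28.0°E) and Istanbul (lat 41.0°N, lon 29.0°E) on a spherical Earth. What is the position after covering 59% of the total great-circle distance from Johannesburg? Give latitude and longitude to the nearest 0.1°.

Write both endpoints as unit vectors p₁, p₂ with components (cos φ cos λ, cos φ sin λ, sin φ).
The central angle between the endpoints is δ = arccos(p₁·p₂) ≈ 1.173 rad (67.2°).
Interpolate at f = 0.59 with slerp weights a = sin((1−f)δ)/sin δ ≈ 0.502, b = sin(fδ)/sin δ ≈ 0.692.
p = a·p₁ + b·p₂ ≈ (0.854, 0.465, 0.233); φ = arcsin(p_z) ≈ 13.45°, λ = atan2(p_y, p_x) ≈ 28.54°.

≈ lat 13.4°N, lon 28.5°E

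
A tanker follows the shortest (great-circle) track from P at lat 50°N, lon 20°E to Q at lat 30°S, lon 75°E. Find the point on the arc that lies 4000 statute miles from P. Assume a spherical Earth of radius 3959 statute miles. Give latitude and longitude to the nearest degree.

The haversine formula gives a central angle δ ≈ 1.635 rad (93.7°) between the endpoints. The total great-circle distance is δ·R ≈ 1.635 × 3959 ≈ 6471 mi, so the target fraction is f = 4000/6471 ≈ 0.618.
Interpolate at f ≈ 0.618 with slerp weights a = sin((1−f)δ)/sin δ ≈ 0.586, b = sin(fδ)/sin δ ≈ 0.849.
p = a·p₁ + b·p₂ ≈ (0.544, 0.839, 0.024); φ = arcsin(p_z) ≈ 1.39°, λ = atan2(p_y, p_x) ≈ 57.03°.

≈ lat 1°N, lon 57°E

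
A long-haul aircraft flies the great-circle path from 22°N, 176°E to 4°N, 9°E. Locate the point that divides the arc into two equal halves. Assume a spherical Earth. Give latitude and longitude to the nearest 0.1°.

From cos δ = sin φ₁ sin φ₂ + cos φ₁ cos φ₂ cos Δλ, the central angle is δ ≈ 2.636 rad (151.1°).
Interpolate at f = 1/2 with slerp weights a = sin((1−f)δ)/sin δ ≈ 2.001, b = sin(fδ)/sin δ ≈ 2.001.
p = a·p₁ + b·p₂ ≈ (0.121, 0.442, 0.889); φ = arcsin(p_z) ≈ 62.75°, λ = atan2(p_y, p_x) ≈ 74.71°.

≈ 62.8°N, 74.7°E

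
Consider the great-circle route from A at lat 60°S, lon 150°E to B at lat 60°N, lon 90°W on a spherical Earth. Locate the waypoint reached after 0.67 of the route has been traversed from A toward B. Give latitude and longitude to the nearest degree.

≈ lat 23°N, lon 138°W

Convert each endpoint to a unit vector on the sphere (x = cos φ cos λ, y = cos φ sin λ, z = sin φ).
The central angle between the endpoints is δ = arccos(p₁·p₂) ≈ 2.636 rad (151.0°).
Interpolate at f = 0.67 with slerp weights a = sin((1−f)δ)/sin δ ≈ 1.579, b = sin(fδ)/sin δ ≈ 2.026.
p = a·p₁ + b·p₂ ≈ (-0.684, -0.618, 0.388); φ = arcsin(p_z) ≈ 22.80°, λ = atan2(p_y, p_x) ≈ -137.87°.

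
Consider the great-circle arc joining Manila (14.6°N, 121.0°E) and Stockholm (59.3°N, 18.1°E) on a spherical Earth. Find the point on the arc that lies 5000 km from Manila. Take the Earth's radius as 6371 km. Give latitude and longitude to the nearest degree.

≈ 50°N, 87°E

The haversine formula gives a central angle δ ≈ 1.464 rad (83.9°) between the endpoints. The total great-circle distance is δ·R ≈ 1.464 × 6371 ≈ 9328 km, so the target fraction is f = 5000/9328 ≈ 0.536.
Interpolate at f ≈ 0.536 with slerp weights a = sin((1−f)δ)/sin δ ≈ 0.632, b = sin(fδ)/sin δ ≈ 0.711.
p = a·p₁ + b·p₂ ≈ (0.030, 0.637, 0.770); φ = arcsin(p_z) ≈ 50.39°, λ = atan2(p_y, p_x) ≈ 87.31°.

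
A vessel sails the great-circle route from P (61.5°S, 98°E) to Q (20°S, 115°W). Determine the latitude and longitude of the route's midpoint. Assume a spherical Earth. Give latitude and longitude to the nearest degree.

≈ (64°S, 141°W)

Convert each endpoint to a unit vector on the sphere (x = cos φ cos λ, y = cos φ sin λ, z = sin φ).
The central angle between the endpoints is δ = arccos(p₁·p₂) ≈ 1.646 rad (94.3°).
Interpolate at f = 1/2 with slerp weights a = sin((1−f)δ)/sin δ ≈ 0.735, b = sin(fδ)/sin δ ≈ 0.735.
p = a·p₁ + b·p₂ ≈ (-0.341, -0.279, -0.898); φ = arcsin(p_z) ≈ -63.87°, λ = atan2(p_y, p_x) ≈ -140.72°.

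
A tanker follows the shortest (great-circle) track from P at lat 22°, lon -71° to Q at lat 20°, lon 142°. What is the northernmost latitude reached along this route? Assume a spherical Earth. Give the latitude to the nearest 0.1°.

≈ 53.5°

The great circle lies in the plane with unit normal n̂ = (p₁ × p₂)/|p₁ × p₂|.
Here n̂_z ≈ -0.595; the vertex latitude is φ_max = arccos|n̂_z| ≈ 53.5°.
Check via Clairaut: cos φ_max = |cos φ₁| · sin C = cos(22.0°)·sin(39.9°) ≈ 0.595, again giving ≈ 53.5°.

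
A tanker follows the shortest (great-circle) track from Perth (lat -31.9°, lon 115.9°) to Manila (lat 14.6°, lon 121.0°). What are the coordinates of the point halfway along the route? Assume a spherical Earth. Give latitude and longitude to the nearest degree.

The haversine formula gives a central angle δ ≈ 0.816 rad (46.8°) between the endpoints.
Interpolate at f = 1/2 with slerp weights a = sin((1−f)δ)/sin δ ≈ 0.545, b = sin(fδ)/sin δ ≈ 0.545.
p = a·p₁ + b·p₂ ≈ (-0.473, 0.868, -0.151); φ = arcsin(p_z) ≈ -8.66°, λ = atan2(p_y, p_x) ≈ 118.62°.

≈ lat -9°, lon 119°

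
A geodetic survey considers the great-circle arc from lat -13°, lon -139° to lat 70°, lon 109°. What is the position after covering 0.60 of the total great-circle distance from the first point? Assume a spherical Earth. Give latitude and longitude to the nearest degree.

Write both endpoints as unit vectors p₁, p₂ with components (cos φ cos λ, cos φ sin λ, sin φ).
The central angle between the endpoints is δ = arccos(p₁·p₂) ≈ 1.914 rad (109.6°).
Interpolate at f = 0.60 with slerp weights a = sin((1−f)δ)/sin δ ≈ 0.736, b = sin(fδ)/sin δ ≈ 0.968.
p = a·p₁ + b·p₂ ≈ (-0.649, -0.157, 0.745); φ = arcsin(p_z) ≈ 48.12°, λ = atan2(p_y, p_x) ≈ -166.39°.

≈ lat 48°, lon -166°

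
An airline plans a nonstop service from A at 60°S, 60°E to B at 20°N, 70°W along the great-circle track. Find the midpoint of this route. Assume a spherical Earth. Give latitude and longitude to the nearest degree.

Convert each endpoint to a unit vector on the sphere (x = cos φ cos λ, y = cos φ sin λ, z = sin φ).
The central angle between the endpoints is δ = arccos(p₁·p₂) ≈ 2.212 rad (126.7°).
Interpolate at f = 1/2 with slerp weights a = sin((1−f)δ)/sin δ ≈ 1.116, b = sin(fδ)/sin δ ≈ 1.116.
p = a·p₁ + b·p₂ ≈ (0.637, -0.502, -0.585); φ = arcsin(p_z) ≈ -35.77°, λ = atan2(p_y, p_x) ≈ -38.22°.

≈ 36°S, 38°W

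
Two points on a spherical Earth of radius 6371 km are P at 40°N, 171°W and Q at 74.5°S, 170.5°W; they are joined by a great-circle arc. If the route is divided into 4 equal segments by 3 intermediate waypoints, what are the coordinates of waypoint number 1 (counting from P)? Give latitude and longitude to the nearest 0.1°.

From cos δ = sin φ₁ sin φ₂ + cos φ₁ cos φ₂ cos Δλ, the central angle is δ ≈ 1.998 rad (114.5°).
Interpolate at f = 1/4 with slerp weights a = sin((1−f)δ)/sin δ ≈ 1.096, b = sin(fδ)/sin δ ≈ 0.526.
p = a·p₁ + b·p₂ ≈ (-0.968, -0.155, 0.197); φ = arcsin(p_z) ≈ 11.37°, λ = atan2(p_y, p_x) ≈ -170.93°.

≈ 11.4°N, 170.9°W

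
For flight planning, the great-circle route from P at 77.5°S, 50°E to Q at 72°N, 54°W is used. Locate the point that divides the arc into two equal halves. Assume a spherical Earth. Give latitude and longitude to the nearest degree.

Convert each endpoint to a unit vector on the sphere (x = cos φ cos λ, y = cos φ sin λ, z = sin φ).
The central angle between the endpoints is δ = arccos(p₁·p₂) ≈ 2.807 rad (160.9°).
Interpolate at f = 1/2 with slerp weights a = sin((1−f)δ)/sin δ ≈ 3.007, b = sin(fδ)/sin δ ≈ 3.007.
p = a·p₁ + b·p₂ ≈ (0.964, -0.253, -0.076); φ = arcsin(p_z) ≈ -4.35°, λ = atan2(p_y, p_x) ≈ -14.71°.

≈ 4°S, 15°W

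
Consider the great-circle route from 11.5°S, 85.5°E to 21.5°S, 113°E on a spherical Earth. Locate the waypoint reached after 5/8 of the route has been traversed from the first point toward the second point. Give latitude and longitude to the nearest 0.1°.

≈ 18.2°S, 102.3°E

Convert each endpoint to a unit vector on the sphere (x = cos φ cos λ, y = cos φ sin λ, z = sin φ).
The central angle between the endpoints is δ = arccos(p₁·p₂) ≈ 0.491 rad (28.1°).
Interpolate at f = 5/8 with slerp weights a = sin((1−f)δ)/sin δ ≈ 0.388, b = sin(fδ)/sin δ ≈ 0.641.
p = a·p₁ + b·p₂ ≈ (-0.203, 0.928, -0.312); φ = arcsin(p_z) ≈ -18.19°, λ = atan2(p_y, p_x) ≈ 102.34°.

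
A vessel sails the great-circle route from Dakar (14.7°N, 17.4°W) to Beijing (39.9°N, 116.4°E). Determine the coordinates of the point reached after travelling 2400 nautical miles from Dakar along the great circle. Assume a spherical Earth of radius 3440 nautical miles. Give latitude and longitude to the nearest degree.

From cos δ = sin φ₁ sin φ₂ + cos φ₁ cos φ₂ cos Δλ, the central angle is δ ≈ 1.929 rad (110.5°). The total great-circle distance is δ·R ≈ 1.929 × 3440 ≈ 6637 nmi, so the target fraction is f = 2400/6637 ≈ 0.362.
Interpolate at f ≈ 0.362 with slerp weights a = sin((1−f)δ)/sin δ ≈ 1.007, b = sin(fδ)/sin δ ≈ 0.686.
p = a·p₁ + b·p₂ ≈ (0.695, 0.180, 0.696); φ = arcsin(p_z) ≈ 44.08°, λ = atan2(p_y, p_x) ≈ 14.52°.

≈ 44°N, 15°E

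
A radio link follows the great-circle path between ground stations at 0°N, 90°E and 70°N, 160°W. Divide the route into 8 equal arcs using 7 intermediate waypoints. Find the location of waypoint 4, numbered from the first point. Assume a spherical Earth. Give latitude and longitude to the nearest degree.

Convert each endpoint to a unit vector on the sphere (x = cos φ cos λ, y = cos φ sin λ, z = sin φ).
The central angle between the endpoints is δ = arccos(p₁·p₂) ≈ 1.688 rad (96.7°).
Interpolate at f = 4/8 with slerp weights a = sin((1−f)δ)/sin δ ≈ 0.752, b = sin(fδ)/sin δ ≈ 0.752.
p = a·p₁ + b·p₂ ≈ (-0.242, 0.664, 0.707); φ = arcsin(p_z) ≈ 45.00°, λ = atan2(p_y, p_x) ≈ 110.00°.

≈ 45°N, 110°E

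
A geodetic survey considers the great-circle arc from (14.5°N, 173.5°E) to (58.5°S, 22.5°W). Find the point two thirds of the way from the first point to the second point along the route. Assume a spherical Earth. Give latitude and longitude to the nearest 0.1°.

From cos δ = sin φ₁ sin φ₂ + cos φ₁ cos φ₂ cos Δλ, the central angle is δ ≈ 2.346 rad (134.4°).
Interpolate at f = 2/3 with slerp weights a = sin((1−f)δ)/sin δ ≈ 0.986, b = sin(fδ)/sin δ ≈ 1.400.
p = a·p₁ + b·p₂ ≈ (-0.273, -0.172, -0.947); φ = arcsin(p_z) ≈ -71.18°, λ = atan2(p_y, p_x) ≈ -147.83°.

≈ (71.2°S, 147.8°W)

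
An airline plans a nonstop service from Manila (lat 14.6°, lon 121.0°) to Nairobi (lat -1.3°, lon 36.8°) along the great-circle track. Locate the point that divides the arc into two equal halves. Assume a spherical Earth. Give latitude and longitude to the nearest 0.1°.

From cos δ = sin φ₁ sin φ₂ + cos φ₁ cos φ₂ cos Δλ, the central angle is δ ≈ 1.479 rad (84.7°).
Interpolate at f = 1/2 with slerp weights a = sin((1−f)δ)/sin δ ≈ 0.677, b = sin(fδ)/sin δ ≈ 0.677.
p = a·p₁ + b·p₂ ≈ (0.204, 0.966, 0.155); φ = arcsin(p_z) ≈ 8.93°, λ = atan2(p_y, p_x) ≈ 78.06°.

≈ lat 8.9°, lon 78.1°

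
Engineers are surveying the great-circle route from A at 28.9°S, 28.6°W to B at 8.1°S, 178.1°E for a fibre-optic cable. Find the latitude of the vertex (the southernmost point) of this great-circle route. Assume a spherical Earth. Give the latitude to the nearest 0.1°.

≈ 56.6°S

The great circle lies in the plane with unit normal n̂ = (p₁ × p₂)/|p₁ × p₂|.
Here n̂_z ≈ -0.550; the vertex latitude is φ_max = arccos|n̂_z| ≈ 56.6°.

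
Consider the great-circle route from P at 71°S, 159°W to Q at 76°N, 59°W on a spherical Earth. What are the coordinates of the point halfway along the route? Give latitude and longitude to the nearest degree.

≈ 4°N, 119°W

Convert each endpoint to a unit vector on the sphere (x = cos φ cos λ, y = cos φ sin λ, z = sin φ).
The central angle between the endpoints is δ = arccos(p₁·p₂) ≈ 2.768 rad (158.6°).
Interpolate at f = 1/2 with slerp weights a = sin((1−f)δ)/sin δ ≈ 2.694, b = sin(fδ)/sin δ ≈ 2.694.
p = a·p₁ + b·p₂ ≈ (-0.483, -0.873, 0.067); φ = arcsin(p_z) ≈ 3.83°, λ = atan2(p_y, p_x) ≈ -118.96°.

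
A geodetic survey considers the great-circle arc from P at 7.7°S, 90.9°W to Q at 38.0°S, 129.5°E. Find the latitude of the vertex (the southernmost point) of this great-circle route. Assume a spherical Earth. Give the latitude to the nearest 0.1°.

≈ 53.9°S

The great circle lies in the plane with unit normal n̂ = (p₁ × p₂)/|p₁ × p₂|.
Here n̂_z ≈ -0.589; the vertex latitude is φ_max = arccos|n̂_z| ≈ 53.9°.
Check via Clairaut: cos φ_max = |cos φ₁| · sin C = cos(7.7°)·sin(143.5°) ≈ 0.589, again giving ≈ 53.9°.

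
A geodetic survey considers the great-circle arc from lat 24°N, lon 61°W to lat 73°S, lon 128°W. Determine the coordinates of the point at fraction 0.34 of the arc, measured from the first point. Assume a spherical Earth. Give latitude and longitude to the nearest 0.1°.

≈ lat 11.0°S, lon 70.7°W

Convert each endpoint to a unit vector on the sphere (x = cos φ cos λ, y = cos φ sin λ, z = sin φ).
The central angle between the endpoints is δ = arccos(p₁·p₂) ≈ 1.859 rad (106.5°).
Interpolate at f = 0.34 with slerp weights a = sin((1−f)δ)/sin δ ≈ 0.982, b = sin(fδ)/sin δ ≈ 0.616.
p = a·p₁ + b·p₂ ≈ (0.324, -0.927, -0.190); φ = arcsin(p_z) ≈ -10.95°, λ = atan2(p_y, p_x) ≈ -70.73°.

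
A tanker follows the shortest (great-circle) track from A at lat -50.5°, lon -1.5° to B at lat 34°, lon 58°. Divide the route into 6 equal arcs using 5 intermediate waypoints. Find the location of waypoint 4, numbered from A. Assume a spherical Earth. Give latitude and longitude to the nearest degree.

Convert each endpoint to a unit vector on the sphere (x = cos φ cos λ, y = cos φ sin λ, z = sin φ).
The central angle between the endpoints is δ = arccos(p₁·p₂) ≈ 1.735 rad (99.4°).
Interpolate at f = 4/6 with slerp weights a = sin((1−f)δ)/sin δ ≈ 0.554, b = sin(fδ)/sin δ ≈ 0.928.
p = a·p₁ + b·p₂ ≈ (0.760, 0.643, 0.091); φ = arcsin(p_z) ≈ 5.24°, λ = atan2(p_y, p_x) ≈ 40.24°.

≈ lat 5°, lon 40°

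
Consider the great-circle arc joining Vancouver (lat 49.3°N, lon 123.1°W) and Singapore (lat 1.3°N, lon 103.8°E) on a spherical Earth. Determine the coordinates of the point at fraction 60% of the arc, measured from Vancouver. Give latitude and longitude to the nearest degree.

≈ lat 39°N, lon 133°E

From cos δ = sin φ₁ sin φ₂ + cos φ₁ cos φ₂ cos Δλ, the central angle is δ ≈ 2.013 rad (115.4°).
Interpolate at f = 0.60 with slerp weights a = sin((1−f)δ)/sin δ ≈ 0.798, b = sin(fδ)/sin δ ≈ 1.035.
p = a·p₁ + b·p₂ ≈ (-0.531, 0.569, 0.628); φ = arcsin(p_z) ≈ 38.93°, λ = atan2(p_y, p_x) ≈ 133.04°.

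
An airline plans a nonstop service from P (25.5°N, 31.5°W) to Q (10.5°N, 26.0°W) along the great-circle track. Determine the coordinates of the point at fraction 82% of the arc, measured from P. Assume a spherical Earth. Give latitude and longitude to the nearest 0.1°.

Convert each endpoint to a unit vector on the sphere (x = cos φ cos λ, y = cos φ sin λ, z = sin φ).
The central angle between the endpoints is δ = arccos(p₁·p₂) ≈ 0.277 rad (15.9°).
Interpolate at f = 0.82 with slerp weights a = sin((1−f)δ)/sin δ ≈ 0.182, b = sin(fδ)/sin δ ≈ 0.823.
p = a·p₁ + b·p₂ ≈ (0.868, -0.441, 0.229); φ = arcsin(p_z) ≈ 13.21°, λ = atan2(p_y, p_x) ≈ -26.93°.

≈ (13.2°N, 26.9°W)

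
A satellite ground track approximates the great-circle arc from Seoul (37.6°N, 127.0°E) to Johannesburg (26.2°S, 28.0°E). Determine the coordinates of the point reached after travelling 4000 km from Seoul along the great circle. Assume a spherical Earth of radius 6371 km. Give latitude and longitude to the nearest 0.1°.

≈ (21.2°N, 89.9°E)

Write both endpoints as unit vectors p₁, p₂ with components (cos φ cos λ, cos φ sin λ, sin φ).
The central angle between the endpoints is δ = arccos(p₁·p₂) ≈ 1.961 rad (112.4°). The total great-circle distance is δ·R ≈ 1.961 × 6371 ≈ 12495 km, so the target fraction is f = 4000/12495 ≈ 0.320.
Interpolate at f ≈ 0.320 with slerp weights a = sin((1−f)δ)/sin δ ≈ 1.051, b = sin(fδ)/sin δ ≈ 0.635.
p = a·p₁ + b·p₂ ≈ (0.002, 0.933, 0.361); φ = arcsin(p_z) ≈ 21.15°, λ = atan2(p_y, p_x) ≈ 89.87°.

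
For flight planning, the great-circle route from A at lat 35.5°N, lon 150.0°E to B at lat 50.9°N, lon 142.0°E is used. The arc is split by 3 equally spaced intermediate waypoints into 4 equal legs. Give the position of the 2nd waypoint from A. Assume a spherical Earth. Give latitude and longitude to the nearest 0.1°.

≈ lat 43.3°N, lon 146.5°E

Write both endpoints as unit vectors p₁, p₂ with components (cos φ cos λ, cos φ sin λ, sin φ).
The central angle between the endpoints is δ = arccos(p₁·p₂) ≈ 0.287 rad (16.4°).
Interpolate at f = 2/4 with slerp weights a = sin((1−f)δ)/sin δ ≈ 0.505, b = sin(fδ)/sin δ ≈ 0.505.
p = a·p₁ + b·p₂ ≈ (-0.607, 0.402, 0.685); φ = arcsin(p_z) ≈ 43.27°, λ = atan2(p_y, p_x) ≈ 146.51°.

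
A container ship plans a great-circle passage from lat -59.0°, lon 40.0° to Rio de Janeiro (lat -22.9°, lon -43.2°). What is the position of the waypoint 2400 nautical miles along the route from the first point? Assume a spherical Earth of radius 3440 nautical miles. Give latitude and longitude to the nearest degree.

≈ lat -44°, lon -23°

Convert each endpoint to a unit vector on the sphere (x = cos φ cos λ, y = cos φ sin λ, z = sin φ).
The central angle between the endpoints is δ = arccos(p₁·p₂) ≈ 1.170 rad (67.1°). The total great-circle distance is δ·R ≈ 1.170 × 3440 ≈ 4026 nmi, so the target fraction is f = 2400/4026 ≈ 0.596.
Interpolate at f ≈ 0.596 with slerp weights a = sin((1−f)δ)/sin δ ≈ 0.494, b = sin(fδ)/sin δ ≈ 0.698.
p = a·p₁ + b·p₂ ≈ (0.664, -0.276, -0.695); φ = arcsin(p_z) ≈ -44.05°, λ = atan2(p_y, p_x) ≈ -22.60°.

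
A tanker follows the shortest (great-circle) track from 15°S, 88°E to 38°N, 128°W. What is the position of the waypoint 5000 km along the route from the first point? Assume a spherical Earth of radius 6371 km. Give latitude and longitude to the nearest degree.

≈ 16°N, 121°E

The haversine formula gives a central angle δ ≈ 2.458 rad (140.8°) between the endpoints. The total great-circle distance is δ·R ≈ 2.458 × 6371 ≈ 15658 km, so the target fraction is f = 5000/15658 ≈ 0.319.
Interpolate at f ≈ 0.319 with slerp weights a = sin((1−f)δ)/sin δ ≈ 1.575, b = sin(fδ)/sin δ ≈ 1.119.
p = a·p₁ + b·p₂ ≈ (-0.490, 0.825, 0.281); φ = arcsin(p_z) ≈ 16.33°, λ = atan2(p_y, p_x) ≈ 120.67°.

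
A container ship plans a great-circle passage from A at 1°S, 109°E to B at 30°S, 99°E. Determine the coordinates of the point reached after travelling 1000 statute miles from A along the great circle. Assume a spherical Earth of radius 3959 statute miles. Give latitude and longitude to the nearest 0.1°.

Convert each endpoint to a unit vector on the sphere (x = cos φ cos λ, y = cos φ sin λ, z = sin φ).
The central angle between the endpoints is δ = arccos(p₁·p₂) ≈ 0.533 rad (30.5°). The total great-circle distance is δ·R ≈ 0.533 × 3959 ≈ 2109 mi, so the target fraction is f = 1000/2109 ≈ 0.474.
Interpolate at f ≈ 0.474 with slerp weights a = sin((1−f)δ)/sin δ ≈ 0.544, b = sin(fδ)/sin δ ≈ 0.492.
p = a·p₁ + b·p₂ ≈ (-0.244, 0.936, -0.256); φ = arcsin(p_z) ≈ -14.81°, λ = atan2(p_y, p_x) ≈ 104.61°.

≈ 14.8°S, 104.6°E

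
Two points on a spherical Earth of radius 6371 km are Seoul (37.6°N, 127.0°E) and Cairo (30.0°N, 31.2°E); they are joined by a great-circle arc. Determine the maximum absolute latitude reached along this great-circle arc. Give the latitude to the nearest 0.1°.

The great circle lies in the plane with unit normal n̂ = (p₁ × p₂)/|p₁ × p₂|.
Here n̂_z ≈ -0.702; the vertex latitude is φ_max = arccos|n̂_z| ≈ 45.4°.
Check via Clairaut: cos φ_max = |cos φ₁| · sin C = cos(37.6°)·sin(62.4°) ≈ 0.702, again giving ≈ 45.4°.

≈ 45.4°N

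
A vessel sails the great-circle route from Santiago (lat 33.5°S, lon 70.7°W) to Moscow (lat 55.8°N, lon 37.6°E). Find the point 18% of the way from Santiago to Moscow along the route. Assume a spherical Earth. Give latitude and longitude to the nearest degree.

≈ lat 16°S, lon 55°W

Write both endpoints as unit vectors p₁, p₂ with components (cos φ cos λ, cos φ sin λ, sin φ).
The central angle between the endpoints is δ = arccos(p₁·p₂) ≈ 2.219 rad (127.1°).
Interpolate at f = 0.18 with slerp weights a = sin((1−f)δ)/sin δ ≈ 1.216, b = sin(fδ)/sin δ ≈ 0.488.
p = a·p₁ + b·p₂ ≈ (0.552, -0.790, -0.268); φ = arcsin(p_z) ≈ -15.52°, λ = atan2(p_y, p_x) ≈ -55.03°.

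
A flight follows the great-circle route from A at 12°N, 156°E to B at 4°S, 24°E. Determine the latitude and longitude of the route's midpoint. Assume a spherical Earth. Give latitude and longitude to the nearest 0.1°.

Write both endpoints as unit vectors p₁, p₂ with components (cos φ cos λ, cos φ sin λ, sin φ).
The central angle between the endpoints is δ = arccos(p₁·p₂) ≈ 2.302 rad (131.9°).
Interpolate at f = 1/2 with slerp weights a = sin((1−f)δ)/sin δ ≈ 1.226, b = sin(fδ)/sin δ ≈ 1.226.
p = a·p₁ + b·p₂ ≈ (0.022, 0.985, 0.169); φ = arcsin(p_z) ≈ 9.75°, λ = atan2(p_y, p_x) ≈ 88.74°.

≈ 9.8°N, 88.7°E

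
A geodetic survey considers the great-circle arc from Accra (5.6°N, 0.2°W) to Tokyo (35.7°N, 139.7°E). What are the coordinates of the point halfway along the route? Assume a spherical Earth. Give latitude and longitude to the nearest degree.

The haversine formula gives a central angle δ ≈ 2.167 rad (124.1°) between the endpoints.
Interpolate at f = 1/2 with slerp weights a = sin((1−f)δ)/sin δ ≈ 1.068, b = sin(fδ)/sin δ ≈ 1.068.
p = a·p₁ + b·p₂ ≈ (0.401, 0.557, 0.727); φ = arcsin(p_z) ≈ 46.65°, λ = atan2(p_y, p_x) ≈ 54.23°.

≈ 47°N, 54°E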